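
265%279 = 265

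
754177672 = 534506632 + 219671040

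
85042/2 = 42521 = 42521.00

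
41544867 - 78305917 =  - 36761050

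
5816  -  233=5583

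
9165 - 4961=4204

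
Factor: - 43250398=-2^1 * 21625199^1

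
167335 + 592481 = 759816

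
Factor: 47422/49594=131^1 * 137^( - 1 ) = 131/137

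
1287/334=3+285/334 = 3.85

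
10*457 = 4570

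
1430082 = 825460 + 604622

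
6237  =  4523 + 1714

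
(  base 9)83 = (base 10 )75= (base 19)3i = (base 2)1001011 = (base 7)135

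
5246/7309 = 5246/7309 =0.72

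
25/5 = 5 = 5.00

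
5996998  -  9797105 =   -  3800107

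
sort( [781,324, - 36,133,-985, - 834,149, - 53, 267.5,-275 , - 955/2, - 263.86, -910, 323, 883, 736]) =[ - 985, - 910,-834,-955/2, - 275, - 263.86, - 53, - 36, 133, 149 , 267.5 , 323, 324, 736,781,883]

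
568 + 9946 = 10514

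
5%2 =1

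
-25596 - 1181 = -26777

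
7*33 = 231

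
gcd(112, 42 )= 14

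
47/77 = 47/77  =  0.61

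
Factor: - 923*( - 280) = 2^3*5^1*7^1*13^1*71^1 = 258440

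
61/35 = 61/35 =1.74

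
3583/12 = 298  +  7/12 = 298.58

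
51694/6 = 8615 + 2/3 = 8615.67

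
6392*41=262072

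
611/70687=611/70687 = 0.01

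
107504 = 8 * 13438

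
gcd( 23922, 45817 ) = 1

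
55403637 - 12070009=43333628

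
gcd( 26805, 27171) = 3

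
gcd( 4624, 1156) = 1156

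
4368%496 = 400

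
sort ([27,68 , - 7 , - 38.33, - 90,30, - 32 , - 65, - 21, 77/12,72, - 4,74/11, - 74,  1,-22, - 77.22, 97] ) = [ - 90,  -  77.22,-74,-65, - 38.33, - 32,  -  22, - 21,-7, - 4,  1,77/12,74/11,  27,30, 68, 72,97]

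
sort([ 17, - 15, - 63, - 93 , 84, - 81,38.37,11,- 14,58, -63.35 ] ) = [ -93, - 81, - 63.35, - 63, - 15, -14,11, 17,38.37,58, 84 ] 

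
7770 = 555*14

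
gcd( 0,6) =6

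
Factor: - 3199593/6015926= - 2^( - 1) *3^1  *7^( - 2)*17^( - 1) *23^(-1 )*157^( -1 ) * 1066531^1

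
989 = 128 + 861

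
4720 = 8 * 590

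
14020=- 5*(  -  2804)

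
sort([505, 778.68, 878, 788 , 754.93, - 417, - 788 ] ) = [ - 788, - 417,505, 754.93, 778.68, 788,878]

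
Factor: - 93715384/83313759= - 2^3 * 3^ ( - 1)*7^1*1871^ ( - 1)*14843^( - 1 )*1673489^1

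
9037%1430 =457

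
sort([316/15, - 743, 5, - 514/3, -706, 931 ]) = [ - 743,  -  706,-514/3, 5, 316/15, 931 ]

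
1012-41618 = - 40606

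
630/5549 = 630/5549=   0.11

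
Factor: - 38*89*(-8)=2^4*19^1*89^1= 27056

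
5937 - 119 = 5818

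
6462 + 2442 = 8904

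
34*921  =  31314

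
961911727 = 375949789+585961938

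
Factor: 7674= 2^1*3^1*  1279^1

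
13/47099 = 1/3623 =0.00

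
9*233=2097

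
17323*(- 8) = - 138584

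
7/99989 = 7/99989=0.00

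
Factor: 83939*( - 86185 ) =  - 5^1*11^1 * 1567^1*83939^1 = - 7234282715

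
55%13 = 3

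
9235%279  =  28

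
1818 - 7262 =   -  5444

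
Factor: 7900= 2^2 * 5^2*79^1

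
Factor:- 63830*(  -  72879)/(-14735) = -2^1*3^1*7^( -1)*13^1*17^1*421^ ( - 1)*491^1 * 1429^1 = - 930373314/2947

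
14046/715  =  19+461/715=19.64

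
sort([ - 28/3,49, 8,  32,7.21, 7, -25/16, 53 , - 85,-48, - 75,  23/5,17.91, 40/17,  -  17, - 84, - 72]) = [ - 85, - 84,  -  75 , - 72,-48, - 17, - 28/3,-25/16,40/17, 23/5,7, 7.21,8, 17.91,32, 49, 53]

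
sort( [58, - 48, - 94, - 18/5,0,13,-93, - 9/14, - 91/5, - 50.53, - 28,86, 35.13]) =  [ - 94, - 93, - 50.53, - 48,-28, - 91/5, - 18/5, - 9/14,0, 13,35.13, 58 , 86]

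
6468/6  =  1078 = 1078.00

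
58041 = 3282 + 54759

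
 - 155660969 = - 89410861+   -  66250108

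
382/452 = 191/226 = 0.85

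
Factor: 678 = 2^1*3^1*113^1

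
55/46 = 55/46  =  1.20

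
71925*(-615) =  - 44233875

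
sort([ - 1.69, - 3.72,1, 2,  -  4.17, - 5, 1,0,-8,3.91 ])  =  [ - 8, - 5, -4.17,-3.72, - 1.69, 0, 1, 1 , 2,  3.91 ]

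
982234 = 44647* 22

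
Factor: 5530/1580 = 2^( - 1)* 7^1 = 7/2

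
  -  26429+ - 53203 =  - 79632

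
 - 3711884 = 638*( - 5818 ) 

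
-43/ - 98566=43/98566=0.00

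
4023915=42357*95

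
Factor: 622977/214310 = 843/290 = 2^( - 1)*3^1*5^( - 1 )*29^( - 1)*281^1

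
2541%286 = 253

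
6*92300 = 553800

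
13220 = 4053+9167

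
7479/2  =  7479/2= 3739.50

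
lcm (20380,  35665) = 142660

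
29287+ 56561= 85848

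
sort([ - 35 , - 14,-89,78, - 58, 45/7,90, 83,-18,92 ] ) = [ - 89, - 58 , - 35, - 18, - 14, 45/7, 78,83, 90, 92 ]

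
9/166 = 9/166 = 0.05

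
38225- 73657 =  - 35432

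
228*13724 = 3129072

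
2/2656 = 1/1328 = 0.00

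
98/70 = 7/5 = 1.40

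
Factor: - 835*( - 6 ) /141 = 2^1 * 5^1*47^( - 1)*167^1 = 1670/47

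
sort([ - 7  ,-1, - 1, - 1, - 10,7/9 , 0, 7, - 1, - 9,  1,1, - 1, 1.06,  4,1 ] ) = [-10, - 9, - 7,  -  1,-1,-1,-1, - 1, 0,7/9, 1, 1, 1, 1.06, 4,7]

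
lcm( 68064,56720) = 340320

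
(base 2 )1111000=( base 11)AA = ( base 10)120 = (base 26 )4G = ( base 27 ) 4c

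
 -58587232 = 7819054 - 66406286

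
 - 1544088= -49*31512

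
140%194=140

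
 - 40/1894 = - 1+927/947= - 0.02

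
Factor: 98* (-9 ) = -882 = - 2^1*3^2*7^2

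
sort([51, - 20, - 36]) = [-36 ,-20,  51]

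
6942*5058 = 35112636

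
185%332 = 185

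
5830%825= 55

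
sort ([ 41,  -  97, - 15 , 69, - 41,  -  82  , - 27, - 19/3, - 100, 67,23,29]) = [-100, - 97, - 82 ,- 41,-27, - 15, - 19/3, 23  ,  29, 41,67, 69 ] 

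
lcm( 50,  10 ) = 50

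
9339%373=14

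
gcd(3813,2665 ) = 41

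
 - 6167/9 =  - 686+7/9=- 685.22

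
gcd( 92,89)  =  1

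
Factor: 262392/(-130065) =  - 232/115 = - 2^3*5^( - 1) * 23^ (-1)*29^1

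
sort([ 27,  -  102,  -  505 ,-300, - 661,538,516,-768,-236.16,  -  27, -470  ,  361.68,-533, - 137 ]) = [ - 768,  -  661, - 533,  -  505, - 470 ,-300,  -  236.16,-137, - 102,-27, 27 , 361.68,516,538 ]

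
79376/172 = 19844/43= 461.49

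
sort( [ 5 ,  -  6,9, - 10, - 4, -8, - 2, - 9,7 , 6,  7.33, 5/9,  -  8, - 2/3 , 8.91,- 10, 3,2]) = [ - 10,-10, -9,-8, - 8, - 6, - 4, - 2, - 2/3,5/9,2, 3, 5,6,7,7.33, 8.91,9]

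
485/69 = 485/69= 7.03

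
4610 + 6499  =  11109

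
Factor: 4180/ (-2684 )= -5^1*19^1 * 61^( - 1)=   -  95/61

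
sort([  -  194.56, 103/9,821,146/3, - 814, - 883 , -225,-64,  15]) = [ - 883, - 814, -225,-194.56, - 64, 103/9 , 15  ,  146/3, 821 ] 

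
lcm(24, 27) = 216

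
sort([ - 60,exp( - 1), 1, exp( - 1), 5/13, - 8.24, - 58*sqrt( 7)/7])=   [-60, - 58 *sqrt(7)/7, - 8.24, exp( - 1), exp(-1), 5/13,1]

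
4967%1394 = 785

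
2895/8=361 + 7/8 = 361.88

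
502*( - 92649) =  - 46509798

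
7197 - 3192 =4005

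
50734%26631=24103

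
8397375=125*67179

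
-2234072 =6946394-9180466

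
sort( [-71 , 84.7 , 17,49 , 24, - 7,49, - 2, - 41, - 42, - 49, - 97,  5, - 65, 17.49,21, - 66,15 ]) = [ - 97, - 71, - 66, - 65, - 49, - 42,-41, - 7, - 2,5,15, 17 , 17.49, 21, 24,49, 49,84.7]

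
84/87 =28/29   =  0.97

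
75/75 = 1 =1.00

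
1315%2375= 1315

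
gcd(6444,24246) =18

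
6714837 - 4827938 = 1886899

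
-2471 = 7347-9818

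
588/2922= 98/487= 0.20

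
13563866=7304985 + 6258881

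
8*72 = 576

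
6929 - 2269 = 4660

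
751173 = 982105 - 230932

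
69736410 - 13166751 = 56569659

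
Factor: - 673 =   -  673^1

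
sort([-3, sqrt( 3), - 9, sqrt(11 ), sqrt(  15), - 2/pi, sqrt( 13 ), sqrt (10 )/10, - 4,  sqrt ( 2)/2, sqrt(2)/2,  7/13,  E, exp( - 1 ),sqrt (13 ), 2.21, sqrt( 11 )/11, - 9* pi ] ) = [ - 9 * pi, - 9, - 4  , - 3, - 2/pi, sqrt(11)/11, sqrt(10) /10, exp (-1 ), 7/13,sqrt( 2)/2, sqrt ( 2)/2, sqrt( 3 ), 2.21,E, sqrt(11 ), sqrt( 13),sqrt (13 ), sqrt(15)]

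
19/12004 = 19/12004 = 0.00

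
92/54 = 1 + 19/27=1.70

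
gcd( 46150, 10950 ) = 50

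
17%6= 5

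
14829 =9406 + 5423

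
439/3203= 439/3203 = 0.14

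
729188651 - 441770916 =287417735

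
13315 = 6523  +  6792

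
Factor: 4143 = 3^1*1381^1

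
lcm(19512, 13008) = 39024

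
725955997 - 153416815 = 572539182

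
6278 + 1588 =7866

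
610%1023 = 610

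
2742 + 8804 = 11546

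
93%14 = 9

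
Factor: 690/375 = 46/25 = 2^1*5^( - 2) * 23^1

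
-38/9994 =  - 1 + 262/263 = - 0.00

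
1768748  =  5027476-3258728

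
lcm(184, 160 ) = 3680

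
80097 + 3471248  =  3551345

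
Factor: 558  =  2^1*3^2*31^1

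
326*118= 38468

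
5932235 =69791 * 85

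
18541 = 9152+9389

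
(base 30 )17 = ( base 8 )45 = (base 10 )37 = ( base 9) 41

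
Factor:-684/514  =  -2^1*3^2 * 19^1*257^( - 1)= - 342/257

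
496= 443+53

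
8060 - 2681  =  5379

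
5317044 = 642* 8282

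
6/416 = 3/208 = 0.01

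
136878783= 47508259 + 89370524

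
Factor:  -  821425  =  -5^2*11^1  *  29^1*103^1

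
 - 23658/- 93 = 7886/31 = 254.39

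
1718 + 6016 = 7734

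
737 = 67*11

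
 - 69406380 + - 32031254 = - 101437634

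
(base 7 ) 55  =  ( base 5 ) 130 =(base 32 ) 18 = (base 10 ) 40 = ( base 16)28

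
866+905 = 1771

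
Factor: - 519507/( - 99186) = 639/122 = 2^( - 1) * 3^2*61^( - 1 )*71^1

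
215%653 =215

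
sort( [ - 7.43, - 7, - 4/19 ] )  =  [ - 7.43, - 7, - 4/19] 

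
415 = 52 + 363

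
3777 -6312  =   - 2535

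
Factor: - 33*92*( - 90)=2^3*3^3*5^1*11^1*23^1   =  273240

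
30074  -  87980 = -57906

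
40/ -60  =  -2/3 = - 0.67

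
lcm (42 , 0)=0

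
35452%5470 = 2632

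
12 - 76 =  - 64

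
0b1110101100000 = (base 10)7520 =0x1D60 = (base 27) A8E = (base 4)1311200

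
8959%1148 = 923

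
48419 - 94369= - 45950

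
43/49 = 43/49 = 0.88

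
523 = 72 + 451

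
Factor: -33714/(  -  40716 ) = 1873/2262 =2^( - 1)*3^(-1 )*13^(-1 )* 29^( - 1 )*1873^1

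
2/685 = 2/685 =0.00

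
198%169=29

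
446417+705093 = 1151510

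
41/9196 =41/9196 =0.00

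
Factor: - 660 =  - 2^2*3^1*5^1*11^1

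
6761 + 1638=8399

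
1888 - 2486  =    -  598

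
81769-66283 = 15486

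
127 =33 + 94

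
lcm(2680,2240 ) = 150080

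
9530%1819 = 435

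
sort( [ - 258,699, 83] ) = [  -  258,83, 699]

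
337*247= 83239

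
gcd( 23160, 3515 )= 5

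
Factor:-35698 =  - 2^1*13^1 *1373^1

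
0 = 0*512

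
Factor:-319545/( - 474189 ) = 405/601 = 3^4*5^1 * 601^( -1 )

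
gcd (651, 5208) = 651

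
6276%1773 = 957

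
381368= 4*95342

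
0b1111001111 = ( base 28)16n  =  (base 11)807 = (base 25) 1e0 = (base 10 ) 975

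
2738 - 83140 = -80402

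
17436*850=14820600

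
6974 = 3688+3286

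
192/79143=64/26381 = 0.00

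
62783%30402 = 1979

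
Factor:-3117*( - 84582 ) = 2^1*3^3*37^1 *127^1*1039^1 =263642094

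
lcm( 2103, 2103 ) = 2103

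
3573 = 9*397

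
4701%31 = 20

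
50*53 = 2650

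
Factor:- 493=  -  17^1*29^1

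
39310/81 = 39310/81=485.31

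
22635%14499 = 8136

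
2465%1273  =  1192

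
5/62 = 5/62  =  0.08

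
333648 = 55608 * 6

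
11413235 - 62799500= - 51386265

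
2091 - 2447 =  - 356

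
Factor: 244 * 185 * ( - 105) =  - 4739700 = - 2^2*3^1*5^2*7^1*37^1*61^1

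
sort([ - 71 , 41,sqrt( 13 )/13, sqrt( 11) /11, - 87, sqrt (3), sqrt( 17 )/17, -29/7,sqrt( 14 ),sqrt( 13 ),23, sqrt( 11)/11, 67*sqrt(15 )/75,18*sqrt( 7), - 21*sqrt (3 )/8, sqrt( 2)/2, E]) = [ - 87, - 71, - 21*sqrt( 3 ) /8,  -  29/7,sqrt(17)/17, sqrt( 13 )/13, sqrt( 11) /11, sqrt( 11)/11, sqrt (2)/2, sqrt ( 3 ), E, 67*sqrt( 15 )/75,sqrt( 13 ), sqrt( 14 ), 23,41, 18*sqrt(7 ) ]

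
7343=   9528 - 2185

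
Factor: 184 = 2^3*23^1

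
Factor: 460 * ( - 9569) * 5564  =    -  2^4*5^1* 7^1*13^1*23^1 * 107^1*1367^1 = - 24491281360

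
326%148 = 30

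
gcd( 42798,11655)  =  21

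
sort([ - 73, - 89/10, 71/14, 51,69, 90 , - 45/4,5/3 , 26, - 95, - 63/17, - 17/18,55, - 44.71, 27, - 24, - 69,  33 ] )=[ - 95,  -  73 , - 69, - 44.71, - 24, - 45/4, - 89/10, - 63/17, - 17/18 , 5/3,71/14, 26, 27,33, 51,55,69,90]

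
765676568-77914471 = 687762097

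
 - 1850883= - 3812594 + 1961711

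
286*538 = 153868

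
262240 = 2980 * 88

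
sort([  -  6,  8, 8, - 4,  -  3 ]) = [  -  6, - 4, - 3, 8,  8 ] 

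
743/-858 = -743/858 = -0.87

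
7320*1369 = 10021080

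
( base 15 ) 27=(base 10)37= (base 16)25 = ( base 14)29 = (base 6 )101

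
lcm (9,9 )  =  9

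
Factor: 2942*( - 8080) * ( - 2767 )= 2^5*5^1 * 101^1*1471^1*2767^1 = 65775353120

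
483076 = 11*43916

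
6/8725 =6/8725  =  0.00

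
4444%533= 180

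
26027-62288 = -36261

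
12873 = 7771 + 5102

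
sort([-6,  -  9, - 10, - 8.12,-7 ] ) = [ - 10,  -  9,-8.12,-7, - 6]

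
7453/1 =7453 =7453.00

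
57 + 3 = 60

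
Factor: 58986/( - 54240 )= - 2^ ( - 4 ) * 3^1*5^ ( - 1 ) * 29^1 =- 87/80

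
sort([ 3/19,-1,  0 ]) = [ - 1, 0,3/19 ]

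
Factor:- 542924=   -  2^2*135731^1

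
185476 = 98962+86514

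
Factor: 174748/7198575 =2^2 * 3^( - 1)*5^( - 2)*7^1*41^(  -  1 )*79^2*2341^(  -  1 ) 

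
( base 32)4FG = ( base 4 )1013300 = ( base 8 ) 10760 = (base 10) 4592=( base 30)532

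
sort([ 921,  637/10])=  [ 637/10,921 ]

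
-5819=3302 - 9121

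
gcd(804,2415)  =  3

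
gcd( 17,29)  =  1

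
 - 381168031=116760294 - 497928325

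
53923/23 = 53923/23 = 2344.48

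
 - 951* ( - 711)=676161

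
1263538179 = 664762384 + 598775795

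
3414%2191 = 1223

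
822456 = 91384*9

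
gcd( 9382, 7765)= 1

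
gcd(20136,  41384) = 8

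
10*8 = 80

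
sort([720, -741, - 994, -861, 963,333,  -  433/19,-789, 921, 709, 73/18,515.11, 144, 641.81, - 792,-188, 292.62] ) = [-994, - 861, - 792,- 789, - 741, - 188, - 433/19,73/18, 144, 292.62, 333, 515.11,641.81, 709, 720,921, 963]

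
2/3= 2/3 = 0.67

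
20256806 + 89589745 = 109846551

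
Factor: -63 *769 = -48447 =- 3^2*7^1 *769^1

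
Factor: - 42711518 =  - 2^1*1733^1* 12323^1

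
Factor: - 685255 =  - 5^1*31^1*4421^1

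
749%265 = 219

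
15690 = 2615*6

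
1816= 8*227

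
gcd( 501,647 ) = 1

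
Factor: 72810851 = 29^1 * 1483^1*1693^1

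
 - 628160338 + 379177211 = -248983127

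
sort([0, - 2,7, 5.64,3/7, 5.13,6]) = [  -  2, 0,  3/7 , 5.13,5.64, 6, 7] 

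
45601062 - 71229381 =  - 25628319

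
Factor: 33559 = 37^1*907^1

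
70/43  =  70/43 = 1.63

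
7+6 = 13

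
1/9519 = 1/9519 = 0.00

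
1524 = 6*254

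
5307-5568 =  - 261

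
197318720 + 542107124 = 739425844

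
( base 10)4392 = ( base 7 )15543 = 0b1000100101000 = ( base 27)60i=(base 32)498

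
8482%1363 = 304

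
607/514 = 1+93/514 = 1.18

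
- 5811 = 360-6171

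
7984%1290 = 244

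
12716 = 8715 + 4001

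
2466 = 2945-479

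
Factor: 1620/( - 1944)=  - 2^( - 1 )* 3^( - 1)*5^1 = - 5/6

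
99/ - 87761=-1+87662/87761 = -0.00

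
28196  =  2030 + 26166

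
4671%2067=537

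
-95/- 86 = 1 + 9/86 = 1.10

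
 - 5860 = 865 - 6725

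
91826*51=4683126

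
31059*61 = 1894599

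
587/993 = 587/993 = 0.59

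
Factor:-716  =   - 2^2*179^1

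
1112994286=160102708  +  952891578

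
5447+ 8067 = 13514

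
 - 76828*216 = - 16594848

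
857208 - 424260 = 432948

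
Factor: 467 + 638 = 5^1* 13^1*17^1 = 1105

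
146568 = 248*591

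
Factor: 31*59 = 1829 = 31^1*59^1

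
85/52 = 1 + 33/52 = 1.63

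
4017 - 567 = 3450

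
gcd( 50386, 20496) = 854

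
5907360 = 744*7940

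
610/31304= 305/15652 = 0.02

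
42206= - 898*( -47) 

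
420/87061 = 420/87061  =  0.00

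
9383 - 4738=4645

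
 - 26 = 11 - 37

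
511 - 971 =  - 460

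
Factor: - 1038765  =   - 3^1*5^1*7^1*13^1*761^1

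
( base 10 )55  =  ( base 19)2H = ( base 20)2F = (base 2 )110111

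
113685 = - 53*( - 2145 )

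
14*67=938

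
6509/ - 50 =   -  6509/50 = - 130.18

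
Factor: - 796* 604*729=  - 2^4*3^6*151^1*199^1  =  -350491536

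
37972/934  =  18986/467 = 40.66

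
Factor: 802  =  2^1*401^1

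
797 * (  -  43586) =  - 34738042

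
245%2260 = 245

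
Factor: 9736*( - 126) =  - 2^4 * 3^2* 7^1*1217^1 = - 1226736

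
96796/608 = 159 + 31/152 = 159.20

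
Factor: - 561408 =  - 2^8*3^1*17^1*43^1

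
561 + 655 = 1216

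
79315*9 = 713835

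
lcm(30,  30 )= 30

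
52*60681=3155412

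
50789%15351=4736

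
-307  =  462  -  769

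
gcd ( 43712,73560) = 8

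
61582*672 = 41383104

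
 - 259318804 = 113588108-372906912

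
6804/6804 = 1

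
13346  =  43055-29709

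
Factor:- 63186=  -  2^1 *3^1*10531^1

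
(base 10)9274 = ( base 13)42B5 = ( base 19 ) 16d2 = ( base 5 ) 244044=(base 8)22072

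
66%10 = 6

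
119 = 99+20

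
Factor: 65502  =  2^1*3^3*1213^1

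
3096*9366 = 28997136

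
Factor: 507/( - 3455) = -3^1*5^( - 1)*13^2*691^( - 1 ) 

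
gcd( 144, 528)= 48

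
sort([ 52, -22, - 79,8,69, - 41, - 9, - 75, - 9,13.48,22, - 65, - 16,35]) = [ - 79,-75, -65, - 41,  -  22,- 16, - 9, - 9,8, 13.48,22,35, 52, 69 ] 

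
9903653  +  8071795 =17975448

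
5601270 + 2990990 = 8592260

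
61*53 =3233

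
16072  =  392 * 41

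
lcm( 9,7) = 63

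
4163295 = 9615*433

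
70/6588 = 35/3294 = 0.01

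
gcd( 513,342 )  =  171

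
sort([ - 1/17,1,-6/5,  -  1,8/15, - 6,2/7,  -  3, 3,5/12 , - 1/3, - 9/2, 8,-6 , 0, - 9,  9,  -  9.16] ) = [-9.16, - 9,-6,  -  6, - 9/2 , - 3,  -  6/5,  -  1, - 1/3, - 1/17,0, 2/7,5/12,8/15,1,3,8,  9] 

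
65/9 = 7 + 2/9  =  7.22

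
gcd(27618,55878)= 6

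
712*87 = 61944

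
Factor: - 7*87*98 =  - 59682 = -2^1 *3^1 * 7^3*29^1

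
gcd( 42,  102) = 6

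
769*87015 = 66914535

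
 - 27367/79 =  - 347 + 46/79 = -  346.42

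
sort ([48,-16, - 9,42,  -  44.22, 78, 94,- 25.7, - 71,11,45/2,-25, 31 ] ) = [-71, - 44.22,- 25.7,- 25,-16, - 9,11, 45/2, 31, 42, 48, 78, 94]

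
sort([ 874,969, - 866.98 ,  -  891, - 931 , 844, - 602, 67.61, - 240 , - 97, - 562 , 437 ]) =[-931 ,  -  891, - 866.98, - 602 ,-562, - 240, - 97,67.61, 437 , 844,874, 969]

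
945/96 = 315/32 = 9.84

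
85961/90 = 955 + 11/90= 955.12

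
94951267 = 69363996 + 25587271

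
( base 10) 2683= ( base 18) 851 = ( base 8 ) 5173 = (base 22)5bl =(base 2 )101001111011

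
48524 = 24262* 2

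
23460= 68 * 345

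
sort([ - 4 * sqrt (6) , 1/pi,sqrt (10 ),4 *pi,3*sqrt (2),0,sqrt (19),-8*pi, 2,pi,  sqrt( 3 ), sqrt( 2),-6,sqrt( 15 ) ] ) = [ - 8*pi, - 4*sqrt( 6 ), - 6,0 , 1/pi, sqrt(2 ),  sqrt (3),2,pi, sqrt(10 ), sqrt (15 ),3 * sqrt( 2), sqrt (19 ) , 4 *pi ] 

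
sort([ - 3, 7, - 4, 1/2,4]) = [ - 4 , - 3,1/2 , 4, 7 ] 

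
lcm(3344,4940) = 217360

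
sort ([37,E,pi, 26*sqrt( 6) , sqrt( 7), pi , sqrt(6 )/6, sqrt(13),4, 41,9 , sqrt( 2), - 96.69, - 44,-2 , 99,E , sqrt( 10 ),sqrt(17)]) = [ - 96.69, - 44, - 2,sqrt(6)/6 , sqrt(2 ),sqrt(7), E, E, pi, pi, sqrt(10 ) , sqrt ( 13 ),4,sqrt(17 ) , 9,37, 41,26*sqrt(6 ), 99 ] 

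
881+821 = 1702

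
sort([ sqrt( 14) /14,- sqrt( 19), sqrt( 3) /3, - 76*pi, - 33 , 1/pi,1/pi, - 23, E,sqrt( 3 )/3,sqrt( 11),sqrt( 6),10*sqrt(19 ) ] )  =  [ - 76 * pi, - 33, - 23, - sqrt(19), sqrt ( 14 )/14,1/pi,1/pi , sqrt( 3)/3, sqrt( 3 ) /3,sqrt( 6),E, sqrt(11 ),10 * sqrt( 19) ] 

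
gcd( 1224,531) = 9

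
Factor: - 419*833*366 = - 2^1*3^1*7^2 * 17^1*61^1*419^1 =-  127743882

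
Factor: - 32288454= - 2^1* 3^2*11^1*313^1*521^1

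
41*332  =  13612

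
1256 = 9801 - 8545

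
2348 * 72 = 169056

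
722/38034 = 361/19017 = 0.02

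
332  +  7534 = 7866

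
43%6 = 1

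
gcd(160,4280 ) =40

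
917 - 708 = 209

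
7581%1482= 171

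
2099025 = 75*27987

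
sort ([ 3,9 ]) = [ 3,9 ] 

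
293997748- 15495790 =278501958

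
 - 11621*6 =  - 69726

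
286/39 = 7 + 1/3 = 7.33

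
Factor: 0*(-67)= 0^1 = 0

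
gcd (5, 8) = 1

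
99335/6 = 16555 + 5/6 = 16555.83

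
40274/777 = 40274/777 = 51.83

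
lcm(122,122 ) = 122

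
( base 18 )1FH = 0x263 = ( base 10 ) 611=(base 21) 182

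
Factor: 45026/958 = 47^1 = 47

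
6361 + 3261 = 9622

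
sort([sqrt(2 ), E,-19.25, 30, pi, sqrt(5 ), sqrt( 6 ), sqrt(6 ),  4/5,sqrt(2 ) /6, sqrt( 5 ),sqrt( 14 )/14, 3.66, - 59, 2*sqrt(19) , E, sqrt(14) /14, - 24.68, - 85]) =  [-85, - 59 , - 24.68, - 19.25, sqrt(2 ) /6 , sqrt( 14)/14,sqrt ( 14 )/14  ,  4/5, sqrt( 2),sqrt(5), sqrt( 5),  sqrt( 6 ),sqrt(6 ), E,E, pi, 3.66, 2*sqrt( 19 ), 30]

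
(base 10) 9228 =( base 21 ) kj9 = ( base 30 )A7I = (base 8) 22014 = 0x240C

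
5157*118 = 608526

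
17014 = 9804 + 7210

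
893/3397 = 893/3397= 0.26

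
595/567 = 1 + 4/81 = 1.05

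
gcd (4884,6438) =222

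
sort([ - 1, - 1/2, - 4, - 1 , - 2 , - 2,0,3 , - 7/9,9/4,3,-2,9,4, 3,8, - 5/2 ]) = [ - 4, - 5/2, - 2 , - 2,  -  2,-1,-1  , - 7/9, - 1/2, 0,9/4,3,3,3,4,8,9] 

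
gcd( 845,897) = 13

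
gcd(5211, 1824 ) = 3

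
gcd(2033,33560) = 1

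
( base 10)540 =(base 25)LF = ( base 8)1034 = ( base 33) GC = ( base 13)327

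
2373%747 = 132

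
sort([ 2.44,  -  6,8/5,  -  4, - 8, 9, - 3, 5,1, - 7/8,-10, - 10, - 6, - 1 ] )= [ - 10 ,-10,  -  8, - 6, - 6,-4,  -  3,-1,  -  7/8, 1,8/5, 2.44,  5,9 ]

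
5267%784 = 563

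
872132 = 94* 9278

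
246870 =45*5486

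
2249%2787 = 2249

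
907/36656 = 907/36656 = 0.02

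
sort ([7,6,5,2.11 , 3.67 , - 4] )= [ - 4 , 2.11,3.67,5,6,  7 ]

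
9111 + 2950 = 12061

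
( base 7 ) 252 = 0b10000111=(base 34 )3X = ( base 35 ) 3U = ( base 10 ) 135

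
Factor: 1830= 2^1*3^1 *5^1*61^1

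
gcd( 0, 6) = 6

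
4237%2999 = 1238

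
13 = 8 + 5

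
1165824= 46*25344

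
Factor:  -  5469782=-2^1*2734891^1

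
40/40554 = 20/20277 = 0.00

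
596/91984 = 149/22996 = 0.01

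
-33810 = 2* (-16905 )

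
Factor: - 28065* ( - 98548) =2^2*3^1*5^1*71^1*  347^1*1871^1=2765749620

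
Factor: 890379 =3^3*7^2*673^1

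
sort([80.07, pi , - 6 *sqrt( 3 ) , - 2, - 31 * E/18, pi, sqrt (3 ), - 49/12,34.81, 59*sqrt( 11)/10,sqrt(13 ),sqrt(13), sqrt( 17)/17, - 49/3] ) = [ - 49/3,  -  6*sqrt(3),- 31*E/18, - 49/12, - 2,sqrt(17 ) /17,sqrt( 3),pi,pi,sqrt( 13 ), sqrt( 13), 59 * sqrt(11)/10, 34.81, 80.07 ] 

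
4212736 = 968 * 4352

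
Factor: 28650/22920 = 2^( - 2)*5^1 = 5/4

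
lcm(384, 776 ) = 37248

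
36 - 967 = - 931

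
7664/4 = 1916 = 1916.00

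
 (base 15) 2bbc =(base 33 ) 8ku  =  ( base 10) 9402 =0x24ba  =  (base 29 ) B56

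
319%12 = 7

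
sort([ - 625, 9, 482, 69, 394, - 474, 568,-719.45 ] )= [ - 719.45 , - 625,-474, 9,69,  394,482,568]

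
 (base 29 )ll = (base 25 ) 105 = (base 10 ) 630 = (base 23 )149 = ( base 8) 1166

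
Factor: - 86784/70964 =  - 2^6*3^1* 157^( - 1)=- 192/157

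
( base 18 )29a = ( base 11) 686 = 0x334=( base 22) 1F6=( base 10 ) 820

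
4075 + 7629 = 11704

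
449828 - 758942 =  - 309114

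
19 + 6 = 25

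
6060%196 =180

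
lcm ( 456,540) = 20520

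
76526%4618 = 2638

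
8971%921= 682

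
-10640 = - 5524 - 5116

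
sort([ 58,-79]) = [-79,  58 ]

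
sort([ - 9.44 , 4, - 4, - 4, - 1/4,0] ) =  [ - 9.44, - 4 , - 4,  -  1/4,0,4] 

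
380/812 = 95/203 = 0.47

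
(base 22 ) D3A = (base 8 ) 14340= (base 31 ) 6jd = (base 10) 6368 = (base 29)7GH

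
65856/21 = 3136 = 3136.00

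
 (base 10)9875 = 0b10011010010011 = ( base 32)9kj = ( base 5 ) 304000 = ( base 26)efl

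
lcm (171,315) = 5985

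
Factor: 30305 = 5^1*11^1*19^1 * 29^1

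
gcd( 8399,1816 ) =227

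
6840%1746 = 1602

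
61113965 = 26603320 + 34510645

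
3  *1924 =5772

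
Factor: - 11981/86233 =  - 7^(  -  1 )*  97^( - 1)*127^( - 1)*11981^1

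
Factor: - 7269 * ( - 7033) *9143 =3^1*13^1*41^1 * 223^1*541^1*2423^1 = 467416464411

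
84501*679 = 57376179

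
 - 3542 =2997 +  - 6539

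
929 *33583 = 31198607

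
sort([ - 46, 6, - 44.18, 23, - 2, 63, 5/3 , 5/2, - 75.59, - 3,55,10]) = [ - 75.59, - 46,  -  44.18,  -  3 , - 2,5/3,5/2,6, 10, 23,55, 63] 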